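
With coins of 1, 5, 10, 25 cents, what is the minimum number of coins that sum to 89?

8

89 = 3×25 + 1×10 + 4×1
Total coins = 3 + 1 + 4 = 8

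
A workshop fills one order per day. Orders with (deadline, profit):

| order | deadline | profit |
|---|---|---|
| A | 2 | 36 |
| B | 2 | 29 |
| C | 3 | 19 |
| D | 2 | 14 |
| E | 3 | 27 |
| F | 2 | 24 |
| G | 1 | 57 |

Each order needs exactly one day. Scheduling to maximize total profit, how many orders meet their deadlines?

Profit order: G=57 A=36 B=29 E=27 F=24 C=19 D=14
Assign: G→slot 1, A→slot 2, B skipped, E→slot 3, F skipped, C skipped, D skipped.
Slots: [1:G] [2:A] [3:E]
3 of 7 scheduled.

3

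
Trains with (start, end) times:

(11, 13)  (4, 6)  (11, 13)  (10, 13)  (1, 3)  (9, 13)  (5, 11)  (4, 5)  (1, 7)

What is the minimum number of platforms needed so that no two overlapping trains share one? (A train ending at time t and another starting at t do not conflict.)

4

Events (time:±→running): 1:+→1 1:+→2 3:-→1 4:+→2 4:+→3 5:-→2 5:+→3 6:-→2 7:-→1 9:+→2 10:+→3 11:-→2 11:+→3 11:+→4 … peak 4.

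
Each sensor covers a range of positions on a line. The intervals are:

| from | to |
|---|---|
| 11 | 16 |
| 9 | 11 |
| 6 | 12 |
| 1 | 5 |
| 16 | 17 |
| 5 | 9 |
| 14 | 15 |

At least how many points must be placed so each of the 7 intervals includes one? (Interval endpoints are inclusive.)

Process intervals by earliest right end; each time one isn't hit yet, stab at its right endpoint.
Sorted: [1,5] [5,9] [9,11] [6,12] [14,15] [11,16] [16,17]
{[1,5],[5,9]} hit by 5; {[9,11],[6,12]} hit by 11; {[14,15],[11,16]} hit by 15; {[16,17]} hit by 17.
Points: 5, 11, 15, 17 (4 total).

4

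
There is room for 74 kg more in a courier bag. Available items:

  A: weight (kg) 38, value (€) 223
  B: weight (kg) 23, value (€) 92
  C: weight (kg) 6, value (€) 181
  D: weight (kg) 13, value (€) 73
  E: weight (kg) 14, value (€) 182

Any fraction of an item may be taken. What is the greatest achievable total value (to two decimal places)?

671.00

Order: C (181/6=30.17) > E (182/14=13.00) > A (223/38=5.87) > D (73/13=5.62) > B (92/23=4.00)
Fill: take C (6 @ 181) → take E (14 @ 182) → take A (38 @ 223) → take D (13 @ 73) → take 3/23 of B → 12.00; 74/74 used.
Total value = 671.00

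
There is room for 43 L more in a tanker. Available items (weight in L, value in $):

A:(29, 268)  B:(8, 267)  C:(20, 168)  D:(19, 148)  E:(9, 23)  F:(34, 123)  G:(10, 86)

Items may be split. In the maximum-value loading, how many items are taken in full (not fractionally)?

Order: B (267/8=33.38) > A (268/29=9.24) > G (86/10=8.60) > C (168/20=8.40) > D (148/19=7.79) > F (123/34=3.62) > E (23/9=2.56)
Fill: take B (8 @ 267) → take A (29 @ 268) → take 6/10 of G → 51.60; 43/43 used.
2 item(s) taken whole; one partial (take 6/10 of G).

2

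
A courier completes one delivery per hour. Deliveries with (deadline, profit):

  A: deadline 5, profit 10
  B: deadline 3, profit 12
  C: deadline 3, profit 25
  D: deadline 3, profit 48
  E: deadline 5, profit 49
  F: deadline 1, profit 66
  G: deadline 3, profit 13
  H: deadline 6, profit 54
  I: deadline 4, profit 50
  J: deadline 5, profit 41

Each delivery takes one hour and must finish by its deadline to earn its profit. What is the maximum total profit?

Take jobs in profit order; each goes to the latest open slot no later than its deadline.
By profit: F(d1,66), H(d6,54), I(d4,50), E(d5,49), D(d3,48), J(d5,41), C(d3,25), G(d3,13), B(d3,12), A(d5,10)
F→slot 1; H→slot 6; I→slot 4; E→slot 5; D→slot 3; J→slot 2; C skipped; G skipped; B skipped; A skipped.
Profit = 66 + 41 + 48 + 50 + 49 + 54 = 308

308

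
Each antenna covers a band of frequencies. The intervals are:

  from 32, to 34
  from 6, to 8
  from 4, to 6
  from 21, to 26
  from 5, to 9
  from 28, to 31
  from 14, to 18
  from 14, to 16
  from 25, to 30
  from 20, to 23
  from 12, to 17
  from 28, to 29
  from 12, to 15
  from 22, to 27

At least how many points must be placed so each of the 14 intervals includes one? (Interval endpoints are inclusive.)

5

Process intervals by earliest right end; each time one isn't hit yet, stab at its right endpoint.
By right end: [4,6]  [6,8]  [5,9]  [12,15]  [14,16]  [12,17]  [14,18]  [20,23]  [21,26]  [22,27]  [28,29]  [25,30]  [28,31]  [32,34]
[4,6] uncovered → point at 6; [12,15] uncovered → point at 15; [20,23] uncovered → point at 23; [28,29] uncovered → point at 29; [32,34] uncovered → point at 34.
Points: 6, 15, 23, 29, 34 (5 total).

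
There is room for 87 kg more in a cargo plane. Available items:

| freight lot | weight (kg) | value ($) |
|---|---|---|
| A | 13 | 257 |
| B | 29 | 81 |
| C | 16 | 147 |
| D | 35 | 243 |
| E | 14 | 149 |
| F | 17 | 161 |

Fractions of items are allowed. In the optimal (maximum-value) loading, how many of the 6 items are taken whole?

4

Sort by value per unit weight and fill in that order.
Ratios (sorted): A 19.77, E 10.64, F 9.47, C 9.19, D 6.94, B 2.79
take A (13 @ 257); take E (14 @ 149); take F (17 @ 161); take C (16 @ 147); take 27/35 of D → 187.46. Capacity used 87/87.
4 item(s) taken whole; one partial (take 27/35 of D).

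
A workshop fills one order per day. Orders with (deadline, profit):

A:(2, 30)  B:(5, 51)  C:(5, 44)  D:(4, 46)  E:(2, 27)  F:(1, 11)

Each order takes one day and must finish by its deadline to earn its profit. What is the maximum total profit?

198

Sort by profit descending; place each in the latest free slot ≤ its deadline.
By profit: B(d5,51), D(d4,46), C(d5,44), A(d2,30), E(d2,27), F(d1,11)
B→slot 5; D→slot 4; C→slot 3; A→slot 2; E→slot 1; F skipped.
Profit = 27 + 30 + 44 + 46 + 51 = 198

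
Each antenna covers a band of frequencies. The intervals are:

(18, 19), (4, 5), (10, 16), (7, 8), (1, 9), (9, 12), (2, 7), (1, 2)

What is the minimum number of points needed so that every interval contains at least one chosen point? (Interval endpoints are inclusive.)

Process intervals by earliest right end; each time one isn't hit yet, stab at its right endpoint.
Sorted: [1,2] [4,5] [2,7] [7,8] [1,9] [9,12] [10,16] [18,19]
{[1,2]} hit by 2; {[4,5],[2,7]} hit by 5; {[7,8],[1,9]} hit by 8; {[9,12],[10,16]} hit by 12; {[18,19]} hit by 19.
Points: 2, 5, 8, 12, 19 (5 total).

5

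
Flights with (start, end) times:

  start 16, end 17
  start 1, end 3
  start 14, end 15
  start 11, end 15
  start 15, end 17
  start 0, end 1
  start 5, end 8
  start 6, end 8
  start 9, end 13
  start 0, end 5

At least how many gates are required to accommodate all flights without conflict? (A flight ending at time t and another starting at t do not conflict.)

Count concurrent intervals with a sweep; the peak is the room count.
Events (time:±→running): 0:+→1 0:+→2 … peak 2.

2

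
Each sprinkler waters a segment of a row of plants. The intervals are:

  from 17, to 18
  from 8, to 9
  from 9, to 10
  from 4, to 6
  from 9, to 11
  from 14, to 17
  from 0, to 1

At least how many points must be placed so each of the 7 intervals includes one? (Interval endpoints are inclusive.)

4

Sorted: [0,1] [4,6] [8,9] [9,10] [9,11] [14,17] [17,18]
{[0,1]} hit by 1; {[4,6]} hit by 6; {[8,9],[9,10],[9,11]} hit by 9; {[14,17],[17,18]} hit by 17.
Points: 1, 6, 9, 17 (4 total).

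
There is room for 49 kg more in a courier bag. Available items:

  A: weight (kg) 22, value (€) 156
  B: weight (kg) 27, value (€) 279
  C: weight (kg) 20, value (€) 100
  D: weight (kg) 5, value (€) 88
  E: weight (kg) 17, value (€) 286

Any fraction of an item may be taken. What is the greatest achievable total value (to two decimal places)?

Sort by value per unit weight and fill in that order.
Ratios (sorted): D 17.60, E 16.82, B 10.33, A 7.09, C 5.00
take D (5 @ 88); take E (17 @ 286); take B (27 @ 279). Capacity used 49/49.
Total value = 653.00

653.00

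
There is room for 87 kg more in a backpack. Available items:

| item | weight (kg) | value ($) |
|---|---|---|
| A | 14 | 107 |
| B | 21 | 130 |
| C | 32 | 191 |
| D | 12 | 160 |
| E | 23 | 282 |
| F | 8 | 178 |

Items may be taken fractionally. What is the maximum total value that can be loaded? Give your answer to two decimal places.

910.72

Sort by value per unit weight and fill in that order.
Ratios (sorted): F 22.25, D 13.33, E 12.26, A 7.64, B 6.19, C 5.97
take F (8 @ 178); take D (12 @ 160); take E (23 @ 282); take A (14 @ 107); take B (21 @ 130); take 9/32 of C → 53.72. Capacity used 87/87.
Total value = 910.72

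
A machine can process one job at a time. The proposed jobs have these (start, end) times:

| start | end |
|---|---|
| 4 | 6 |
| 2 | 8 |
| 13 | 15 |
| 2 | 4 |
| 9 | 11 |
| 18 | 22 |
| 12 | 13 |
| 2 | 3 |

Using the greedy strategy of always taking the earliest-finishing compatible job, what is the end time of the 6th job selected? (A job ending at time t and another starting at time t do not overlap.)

Sorted by end: (2,3)  (2,4)  (4,6)  (2,8)  (9,11)  (12,13)  (13,15)  (18,22)
take (2,3); skip (2,4); take (4,6); take (9,11); take (12,13); take (13,15); take (18,22).
Selected: (2,3) (4,6) (9,11) (12,13) (13,15) (18,22)

22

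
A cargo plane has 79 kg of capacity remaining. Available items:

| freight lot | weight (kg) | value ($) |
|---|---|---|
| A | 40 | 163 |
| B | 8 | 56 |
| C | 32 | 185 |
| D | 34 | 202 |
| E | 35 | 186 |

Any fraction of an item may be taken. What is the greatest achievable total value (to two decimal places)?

Sort by value per unit weight and fill in that order.
Ratios (sorted): B 7.00, D 5.94, C 5.78, E 5.31, A 4.08
take B (8 @ 56); take D (34 @ 202); take C (32 @ 185); take 5/35 of E → 26.57. Capacity used 79/79.
Total value = 469.57

469.57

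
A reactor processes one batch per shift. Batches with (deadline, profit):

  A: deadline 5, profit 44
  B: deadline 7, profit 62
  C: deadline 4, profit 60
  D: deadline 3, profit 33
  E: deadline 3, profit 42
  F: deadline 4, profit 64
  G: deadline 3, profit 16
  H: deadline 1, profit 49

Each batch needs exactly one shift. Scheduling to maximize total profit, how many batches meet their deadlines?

Sort by profit descending; place each in the latest free slot ≤ its deadline.
By profit: F(d4,64), B(d7,62), C(d4,60), H(d1,49), A(d5,44), E(d3,42), D(d3,33), G(d3,16)
F→slot 4; B→slot 7; C→slot 3; H→slot 1; A→slot 5; E→slot 2; D skipped; G skipped.
6 of 8 scheduled.

6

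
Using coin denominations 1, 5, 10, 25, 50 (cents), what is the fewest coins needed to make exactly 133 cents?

7

133 − 2×50→33 − 1×25→8 − 1×5→3 − 3×1→0
Total coins = 2 + 1 + 1 + 3 = 7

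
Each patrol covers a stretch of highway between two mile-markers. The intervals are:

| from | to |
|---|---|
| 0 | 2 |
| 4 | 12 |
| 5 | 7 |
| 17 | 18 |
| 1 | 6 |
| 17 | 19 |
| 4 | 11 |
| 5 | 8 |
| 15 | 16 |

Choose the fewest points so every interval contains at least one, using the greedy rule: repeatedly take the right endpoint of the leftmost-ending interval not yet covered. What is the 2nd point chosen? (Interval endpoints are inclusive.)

By right end: [0,2]  [1,6]  [5,7]  [5,8]  [4,11]  [4,12]  [15,16]  [17,18]  [17,19]
[0,2] uncovered → point at 2; [5,7] uncovered → point at 7; [15,16] uncovered → point at 16; [17,18] uncovered → point at 18.
Points: 2, 7, 16, 18 (4 total).

7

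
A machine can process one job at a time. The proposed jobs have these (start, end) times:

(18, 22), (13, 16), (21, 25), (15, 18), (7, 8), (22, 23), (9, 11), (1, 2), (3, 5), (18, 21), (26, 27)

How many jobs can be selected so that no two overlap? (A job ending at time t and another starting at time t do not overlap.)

8

Greedy by earliest finish: after sorting by end time, pick each interval compatible with the last pick.
By end time: (1,2), (3,5), (7,8), (9,11), (13,16), (15,18), (18,21), (18,22), (22,23), (21,25), (26,27).
Pick (1,2); next start ≥ 2 → (3,5); next start ≥ 5 → (7,8); next start ≥ 8 → (9,11); next start ≥ 11 → (13,16); next start ≥ 16 → (18,21); next start ≥ 21 → (22,23); next start ≥ 23 → (26,27).
Selected 8 jobs.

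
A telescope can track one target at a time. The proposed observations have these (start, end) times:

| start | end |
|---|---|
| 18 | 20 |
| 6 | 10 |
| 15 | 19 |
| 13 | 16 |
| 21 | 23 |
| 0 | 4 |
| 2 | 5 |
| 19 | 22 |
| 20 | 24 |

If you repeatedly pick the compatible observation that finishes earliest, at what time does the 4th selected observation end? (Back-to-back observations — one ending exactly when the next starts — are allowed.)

20

Sorted by end: (0,4)  (2,5)  (6,10)  (13,16)  (15,19)  (18,20)  (19,22)  (21,23)  (20,24)
take (0,4); take (6,10); take (13,16); take (18,20); take (21,23).
Selected: (0,4) (6,10) (13,16) (18,20) (21,23)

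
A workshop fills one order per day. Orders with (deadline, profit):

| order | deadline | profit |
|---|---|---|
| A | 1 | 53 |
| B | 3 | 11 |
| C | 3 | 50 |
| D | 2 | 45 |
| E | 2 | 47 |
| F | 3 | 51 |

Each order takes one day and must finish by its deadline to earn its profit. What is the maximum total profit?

Profit order: A=53 F=51 C=50 E=47 D=45 B=11
Assign: A→slot 1, F→slot 3, C→slot 2, E skipped, D skipped, B skipped.
Slots: [1:A] [2:C] [3:F]
Profit = 53 + 50 + 51 = 154

154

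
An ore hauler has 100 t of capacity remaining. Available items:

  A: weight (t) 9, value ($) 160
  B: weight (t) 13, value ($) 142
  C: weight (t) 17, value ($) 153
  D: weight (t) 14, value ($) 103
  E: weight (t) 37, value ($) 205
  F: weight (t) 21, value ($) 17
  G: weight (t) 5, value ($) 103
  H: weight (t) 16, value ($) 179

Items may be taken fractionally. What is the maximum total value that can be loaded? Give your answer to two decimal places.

Greedy by value/weight ratio, highest first.
Order: G (103/5=20.60) > A (160/9=17.78) > H (179/16=11.19) > B (142/13=10.92) > C (153/17=9.00) > D (103/14=7.36) > E (205/37=5.54) > F (17/21=0.81)
Fill: take G (5 @ 103) → take A (9 @ 160) → take H (16 @ 179) → take B (13 @ 142) → take C (17 @ 153) → take D (14 @ 103) → take 26/37 of E → 144.05; 100/100 used.
Total value = 984.05

984.05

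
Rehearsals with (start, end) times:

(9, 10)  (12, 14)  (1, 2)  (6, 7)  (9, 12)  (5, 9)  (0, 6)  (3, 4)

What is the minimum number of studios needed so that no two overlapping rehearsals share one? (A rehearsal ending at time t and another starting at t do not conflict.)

2

The answer is the maximum number of intervals overlapping at any instant.
Events (time:±→running): 0:+→1 1:+→2 … peak 2.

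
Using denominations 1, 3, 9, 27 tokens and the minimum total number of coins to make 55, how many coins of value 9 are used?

55 − 2×27→1 − 1×1→0
Count of 9: 0

0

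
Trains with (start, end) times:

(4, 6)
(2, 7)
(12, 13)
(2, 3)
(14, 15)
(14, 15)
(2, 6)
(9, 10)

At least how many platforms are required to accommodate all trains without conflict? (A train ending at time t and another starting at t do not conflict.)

Count concurrent intervals with a sweep; the peak is the room count.
starts: [2, 2, 2, 4, 9, 12, 14, 14]
ends:   [3, 6, 6, 7, 10, 13, 15, 15]
s2→1 s2→2 s2→3  — peak 3.

3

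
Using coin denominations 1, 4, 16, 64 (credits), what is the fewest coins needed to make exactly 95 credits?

95 − 1×64→31 − 1×16→15 − 3×4→3 − 3×1→0
Total coins = 1 + 1 + 3 + 3 = 8

8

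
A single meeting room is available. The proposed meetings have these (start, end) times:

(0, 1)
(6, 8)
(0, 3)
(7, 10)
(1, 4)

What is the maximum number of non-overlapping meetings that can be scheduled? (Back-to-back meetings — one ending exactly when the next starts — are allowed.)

Greedy by earliest finish: after sorting by end time, pick each interval compatible with the last pick.
By end time: (0,1), (0,3), (1,4), (6,8), (7,10).
Pick (0,1); next start ≥ 1 → (1,4); next start ≥ 4 → (6,8).
Selected 3 meetings.

3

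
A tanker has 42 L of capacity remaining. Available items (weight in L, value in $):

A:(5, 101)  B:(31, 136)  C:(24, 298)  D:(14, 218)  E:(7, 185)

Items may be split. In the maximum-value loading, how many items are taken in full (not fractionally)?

Greedy by value/weight ratio, highest first.
Order: E (185/7=26.43) > A (101/5=20.20) > D (218/14=15.57) > C (298/24=12.42) > B (136/31=4.39)
Fill: take E (7 @ 185) → take A (5 @ 101) → take D (14 @ 218) → take 16/24 of C → 198.67; 42/42 used.
3 item(s) taken whole; one partial (take 16/24 of C).

3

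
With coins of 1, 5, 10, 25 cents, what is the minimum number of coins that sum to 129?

Greedy: take as many of the largest coin as possible, then repeat with the remainder.
129 − 5×25→4 − 4×1→0
Total coins = 5 + 4 = 9

9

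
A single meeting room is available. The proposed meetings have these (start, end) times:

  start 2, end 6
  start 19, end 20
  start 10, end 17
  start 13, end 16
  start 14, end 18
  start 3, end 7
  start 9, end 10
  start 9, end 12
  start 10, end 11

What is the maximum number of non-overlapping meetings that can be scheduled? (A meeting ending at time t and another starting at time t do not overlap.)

Sorted by end: (2,6)  (3,7)  (9,10)  (10,11)  (9,12)  (13,16)  (10,17)  (14,18)  (19,20)
take (2,6); take (9,10); take (10,11); skip (9,12); take (13,16); take (19,20).
Selected 5 meetings.

5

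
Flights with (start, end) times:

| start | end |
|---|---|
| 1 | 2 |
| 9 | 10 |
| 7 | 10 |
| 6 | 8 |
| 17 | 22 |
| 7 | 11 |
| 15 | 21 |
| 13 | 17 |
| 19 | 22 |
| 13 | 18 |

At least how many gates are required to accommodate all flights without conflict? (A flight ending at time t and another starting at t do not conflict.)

3

starts: [1, 6, 7, 7, 9, 13, 13, 15, 17, 19]
ends:   [2, 8, 10, 10, 11, 17, 18, 21, 22, 22]
s1→1 e2→0 s6→1 s7→2 s7→3  — peak 3.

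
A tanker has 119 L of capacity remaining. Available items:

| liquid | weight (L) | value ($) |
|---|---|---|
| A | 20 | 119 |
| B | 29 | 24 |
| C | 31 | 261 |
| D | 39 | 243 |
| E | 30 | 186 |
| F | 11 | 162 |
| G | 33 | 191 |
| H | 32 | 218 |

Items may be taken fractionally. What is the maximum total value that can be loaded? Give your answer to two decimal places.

Order: F (162/11=14.73) > C (261/31=8.42) > H (218/32=6.81) > D (243/39=6.23) > E (186/30=6.20) > A (119/20=5.95) > G (191/33=5.79) > B (24/29=0.83)
Fill: take F (11 @ 162) → take C (31 @ 261) → take H (32 @ 218) → take D (39 @ 243) → take 6/30 of E → 37.20; 119/119 used.
Total value = 921.20

921.20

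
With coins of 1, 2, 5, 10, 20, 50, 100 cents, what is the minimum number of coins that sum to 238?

238 − 2×100→38 − 1×20→18 − 1×10→8 − 1×5→3 − 1×2→1 − 1×1→0
Total coins = 2 + 1 + 1 + 1 + 1 + 1 = 7

7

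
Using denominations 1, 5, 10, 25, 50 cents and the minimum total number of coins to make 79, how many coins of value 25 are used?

1

Use the largest denomination that fits, subtract, and repeat.
79 = 1×50 + 1×25 + 4×1
Count of 25: 1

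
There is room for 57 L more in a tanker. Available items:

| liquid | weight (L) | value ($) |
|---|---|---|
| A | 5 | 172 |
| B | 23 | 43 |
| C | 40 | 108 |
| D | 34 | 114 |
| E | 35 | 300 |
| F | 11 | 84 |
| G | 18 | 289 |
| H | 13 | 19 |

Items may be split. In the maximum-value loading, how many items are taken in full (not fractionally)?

Ratios (sorted): A 34.40, G 16.06, E 8.57, F 7.64, D 3.35, C 2.70, B 1.87, H 1.46
take A (5 @ 172); take G (18 @ 289); take 34/35 of E → 291.43. Capacity used 57/57.
2 item(s) taken whole; one partial (take 34/35 of E).

2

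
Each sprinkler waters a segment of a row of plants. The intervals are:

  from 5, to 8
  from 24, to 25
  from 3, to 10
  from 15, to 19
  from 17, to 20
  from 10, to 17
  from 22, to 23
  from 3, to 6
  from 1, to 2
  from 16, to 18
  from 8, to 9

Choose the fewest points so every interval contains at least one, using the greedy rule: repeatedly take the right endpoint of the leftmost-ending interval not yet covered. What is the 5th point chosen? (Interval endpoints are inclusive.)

By right end: [1,2]  [3,6]  [5,8]  [8,9]  [3,10]  [10,17]  [16,18]  [15,19]  [17,20]  [22,23]  [24,25]
[1,2] uncovered → point at 2; [3,6] uncovered → point at 6; [8,9] uncovered → point at 9; [10,17] uncovered → point at 17; [22,23] uncovered → point at 23; [24,25] uncovered → point at 25.
Points: 2, 6, 9, 17, 23, 25 (6 total).

23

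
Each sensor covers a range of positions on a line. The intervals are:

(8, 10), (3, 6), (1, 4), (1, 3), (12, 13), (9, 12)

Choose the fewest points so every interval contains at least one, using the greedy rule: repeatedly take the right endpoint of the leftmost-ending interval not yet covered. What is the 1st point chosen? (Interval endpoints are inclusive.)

3

By right end: [1,3]  [1,4]  [3,6]  [8,10]  [9,12]  [12,13]
[1,3] uncovered → point at 3; [8,10] uncovered → point at 10; [12,13] uncovered → point at 13.
Points: 3, 10, 13 (3 total).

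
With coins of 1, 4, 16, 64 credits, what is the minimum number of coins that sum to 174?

Use the largest denomination that fits, subtract, and repeat.
174 = 2×64 + 2×16 + 3×4 + 2×1
Total coins = 2 + 2 + 3 + 2 = 9

9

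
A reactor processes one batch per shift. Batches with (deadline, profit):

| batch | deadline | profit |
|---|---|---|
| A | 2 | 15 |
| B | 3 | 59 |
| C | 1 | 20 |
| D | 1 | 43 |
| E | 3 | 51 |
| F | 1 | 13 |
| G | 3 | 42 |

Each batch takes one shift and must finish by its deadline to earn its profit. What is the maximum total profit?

153

Profit order: B=59 E=51 D=43 G=42 C=20 A=15 F=13
Assign: B→slot 3, E→slot 2, D→slot 1, G skipped, C skipped, A skipped, F skipped.
Slots: [1:D] [2:E] [3:B]
Profit = 43 + 51 + 59 = 153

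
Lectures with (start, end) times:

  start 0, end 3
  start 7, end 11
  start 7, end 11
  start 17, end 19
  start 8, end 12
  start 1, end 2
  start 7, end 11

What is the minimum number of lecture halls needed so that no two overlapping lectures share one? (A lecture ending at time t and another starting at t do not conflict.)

Count concurrent intervals with a sweep; the peak is the room count.
Events (time:±→running): 0:+→1 1:+→2 2:-→1 3:-→0 7:+→1 7:+→2 7:+→3 8:+→4 … peak 4.

4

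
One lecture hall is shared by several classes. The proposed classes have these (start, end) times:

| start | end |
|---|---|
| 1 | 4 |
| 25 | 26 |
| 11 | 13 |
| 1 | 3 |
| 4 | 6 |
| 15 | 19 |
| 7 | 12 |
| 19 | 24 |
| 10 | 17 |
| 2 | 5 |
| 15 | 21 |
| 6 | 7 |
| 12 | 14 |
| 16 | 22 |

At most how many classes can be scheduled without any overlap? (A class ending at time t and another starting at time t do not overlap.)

Sort by end time and greedily take each interval whose start is ≥ the last chosen end.
By end time: (1,3), (1,4), (2,5), (4,6), (6,7), (7,12), (11,13), (12,14), (10,17), (15,19), (15,21), (16,22), (19,24), (25,26).
Pick (1,3); next start ≥ 3 → (4,6); next start ≥ 6 → (6,7); next start ≥ 7 → (7,12); next start ≥ 12 → (12,14); next start ≥ 14 → (15,19); next start ≥ 19 → (19,24); next start ≥ 24 → (25,26).
Selected 8 classes.

8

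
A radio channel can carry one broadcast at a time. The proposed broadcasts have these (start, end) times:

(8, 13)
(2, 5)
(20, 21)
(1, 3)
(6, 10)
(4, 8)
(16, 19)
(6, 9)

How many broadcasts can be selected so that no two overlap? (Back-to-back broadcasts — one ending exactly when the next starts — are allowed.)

Sort by end time and greedily take each interval whose start is ≥ the last chosen end.
Sorted by end: (1,3)  (2,5)  (4,8)  (6,9)  (6,10)  (8,13)  (16,19)  (20,21)
take (1,3); take (4,8); skip (6,9); skip (6,10); take (8,13); take (16,19); take (20,21).
Selected 5 broadcasts.

5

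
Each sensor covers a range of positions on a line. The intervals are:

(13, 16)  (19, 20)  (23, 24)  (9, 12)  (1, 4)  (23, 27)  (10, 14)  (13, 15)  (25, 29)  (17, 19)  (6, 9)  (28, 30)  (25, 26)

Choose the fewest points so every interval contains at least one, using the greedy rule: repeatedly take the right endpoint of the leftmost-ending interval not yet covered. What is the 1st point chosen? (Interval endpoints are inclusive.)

4

Sorted: [1,4] [6,9] [9,12] [10,14] [13,15] [13,16] [17,19] [19,20] [23,24] [25,26] [23,27] [25,29] [28,30]
{[1,4]} hit by 4; {[6,9],[9,12]} hit by 9; {[10,14],[13,15],[13,16]} hit by 14; {[17,19],[19,20]} hit by 19; {[23,24]} hit by 24; {[25,26],[23,27],[25,29]} hit by 26; {[28,30]} hit by 30.
Points: 4, 9, 14, 19, 24, 26, 30 (7 total).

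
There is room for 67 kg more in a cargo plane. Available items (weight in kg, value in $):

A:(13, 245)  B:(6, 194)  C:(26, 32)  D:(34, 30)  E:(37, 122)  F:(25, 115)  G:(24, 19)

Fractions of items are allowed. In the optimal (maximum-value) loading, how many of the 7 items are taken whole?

3

Ratios (sorted): B 32.33, A 18.85, F 4.60, E 3.30, C 1.23, D 0.88, G 0.79
take B (6 @ 194); take A (13 @ 245); take F (25 @ 115); take 23/37 of E → 75.84. Capacity used 67/67.
3 item(s) taken whole; one partial (take 23/37 of E).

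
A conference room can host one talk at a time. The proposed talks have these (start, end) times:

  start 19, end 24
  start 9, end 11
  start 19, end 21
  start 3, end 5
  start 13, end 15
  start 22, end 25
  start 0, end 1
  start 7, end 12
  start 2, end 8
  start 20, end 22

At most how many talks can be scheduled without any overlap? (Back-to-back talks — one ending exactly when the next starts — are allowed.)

Sorted by end: (0,1)  (3,5)  (2,8)  (9,11)  (7,12)  (13,15)  (19,21)  (20,22)  (19,24)  (22,25)
take (0,1); take (3,5); take (9,11); skip (7,12); take (13,15); take (19,21); skip (20,22); take (22,25).
Selected 6 talks.

6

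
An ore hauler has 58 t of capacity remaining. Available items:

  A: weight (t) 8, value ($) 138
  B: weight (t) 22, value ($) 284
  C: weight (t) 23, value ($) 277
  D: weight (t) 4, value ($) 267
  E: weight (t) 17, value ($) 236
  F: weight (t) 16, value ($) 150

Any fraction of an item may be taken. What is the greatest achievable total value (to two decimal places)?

Sort by value per unit weight and fill in that order.
Order: D (267/4=66.75) > A (138/8=17.25) > E (236/17=13.88) > B (284/22=12.91) > C (277/23=12.04) > F (150/16=9.38)
Fill: take D (4 @ 267) → take A (8 @ 138) → take E (17 @ 236) → take B (22 @ 284) → take 7/23 of C → 84.30; 58/58 used.
Total value = 1009.30

1009.30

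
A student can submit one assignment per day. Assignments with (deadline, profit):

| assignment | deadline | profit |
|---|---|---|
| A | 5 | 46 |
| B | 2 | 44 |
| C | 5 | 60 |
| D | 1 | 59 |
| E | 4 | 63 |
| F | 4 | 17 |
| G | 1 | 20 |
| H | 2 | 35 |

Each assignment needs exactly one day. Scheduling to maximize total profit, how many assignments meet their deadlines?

5

Take jobs in profit order; each goes to the latest open slot no later than its deadline.
Profit order: E=63 C=60 D=59 A=46 B=44 H=35 G=20 F=17
Assign: E→slot 4, C→slot 5, D→slot 1, A→slot 3, B→slot 2, H skipped, G skipped, F skipped.
Slots: [1:D] [2:B] [3:A] [4:E] [5:C]
5 of 8 scheduled.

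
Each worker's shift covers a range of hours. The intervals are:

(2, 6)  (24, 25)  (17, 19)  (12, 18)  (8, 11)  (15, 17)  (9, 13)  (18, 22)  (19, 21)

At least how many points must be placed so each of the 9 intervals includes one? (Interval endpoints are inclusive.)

5

By right end: [2,6]  [8,11]  [9,13]  [15,17]  [12,18]  [17,19]  [19,21]  [18,22]  [24,25]
[2,6] uncovered → point at 6; [8,11] uncovered → point at 11; [15,17] uncovered → point at 17; [19,21] uncovered → point at 21; [24,25] uncovered → point at 25.
Points: 6, 11, 17, 21, 25 (5 total).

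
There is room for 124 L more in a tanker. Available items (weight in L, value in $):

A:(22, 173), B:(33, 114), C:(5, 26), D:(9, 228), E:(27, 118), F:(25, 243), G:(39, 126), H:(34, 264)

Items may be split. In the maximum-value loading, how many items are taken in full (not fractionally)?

6

Sort by value per unit weight and fill in that order.
Order: D (228/9=25.33) > F (243/25=9.72) > A (173/22=7.86) > H (264/34=7.76) > C (26/5=5.20) > E (118/27=4.37) > B (114/33=3.45) > G (126/39=3.23)
Fill: take D (9 @ 228) → take F (25 @ 243) → take A (22 @ 173) → take H (34 @ 264) → take C (5 @ 26) → take E (27 @ 118) → take 2/33 of B → 6.91; 124/124 used.
6 item(s) taken whole; one partial (take 2/33 of B).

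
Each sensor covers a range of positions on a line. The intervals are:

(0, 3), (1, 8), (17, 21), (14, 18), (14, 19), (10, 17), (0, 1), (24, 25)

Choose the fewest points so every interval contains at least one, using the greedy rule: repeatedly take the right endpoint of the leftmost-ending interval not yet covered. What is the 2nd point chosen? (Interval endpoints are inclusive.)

17

Sort by right endpoint; whenever an interval is uncovered, place a point at its right end.
By right end: [0,1]  [0,3]  [1,8]  [10,17]  [14,18]  [14,19]  [17,21]  [24,25]
[0,1] uncovered → point at 1; [10,17] uncovered → point at 17; [24,25] uncovered → point at 25.
Points: 1, 17, 25 (3 total).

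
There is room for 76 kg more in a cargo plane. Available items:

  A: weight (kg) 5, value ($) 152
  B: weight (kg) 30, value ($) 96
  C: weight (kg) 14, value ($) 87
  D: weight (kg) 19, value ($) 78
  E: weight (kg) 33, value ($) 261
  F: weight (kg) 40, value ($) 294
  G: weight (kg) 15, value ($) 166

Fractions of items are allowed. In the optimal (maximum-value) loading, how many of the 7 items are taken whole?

3

Greedy by value/weight ratio, highest first.
Ratios (sorted): A 30.40, G 11.07, E 7.91, F 7.35, C 6.21, D 4.11, B 3.20
take A (5 @ 152); take G (15 @ 166); take E (33 @ 261); take 23/40 of F → 169.05. Capacity used 76/76.
3 item(s) taken whole; one partial (take 23/40 of F).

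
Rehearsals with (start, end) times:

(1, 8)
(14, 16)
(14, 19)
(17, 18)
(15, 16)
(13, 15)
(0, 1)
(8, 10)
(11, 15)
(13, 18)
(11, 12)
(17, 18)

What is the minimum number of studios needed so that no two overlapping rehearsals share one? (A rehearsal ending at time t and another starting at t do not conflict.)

Count concurrent intervals with a sweep; the peak is the room count.
starts: [0, 1, 8, 11, 11, 13, 13, 14, 14, 15, 17, 17]
ends:   [1, 8, 10, 12, 15, 15, 16, 16, 18, 18, 18, 19]
s0→1 e1→0 s1→1 e8→0 s8→1 e10→0 s11→1 s11→2 e12→1 s13→2 s13→3 s14→4 s14→5  — peak 5.

5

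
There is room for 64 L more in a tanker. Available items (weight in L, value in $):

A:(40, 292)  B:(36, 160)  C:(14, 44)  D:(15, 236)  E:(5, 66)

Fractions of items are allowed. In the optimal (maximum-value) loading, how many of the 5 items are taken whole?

Greedy by value/weight ratio, highest first.
Order: D (236/15=15.73) > E (66/5=13.20) > A (292/40=7.30) > B (160/36=4.44) > C (44/14=3.14)
Fill: take D (15 @ 236) → take E (5 @ 66) → take A (40 @ 292) → take 4/36 of B → 17.78; 64/64 used.
3 item(s) taken whole; one partial (take 4/36 of B).

3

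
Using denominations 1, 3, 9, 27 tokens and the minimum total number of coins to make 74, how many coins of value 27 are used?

Use the largest denomination that fits, subtract, and repeat.
74 − 2×27→20 − 2×9→2 − 2×1→0
Count of 27: 2

2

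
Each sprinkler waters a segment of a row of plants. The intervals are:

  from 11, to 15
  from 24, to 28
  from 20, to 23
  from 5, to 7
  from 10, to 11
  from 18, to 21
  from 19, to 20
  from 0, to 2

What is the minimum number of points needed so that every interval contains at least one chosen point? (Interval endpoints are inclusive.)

5

Process intervals by earliest right end; each time one isn't hit yet, stab at its right endpoint.
Sorted: [0,2] [5,7] [10,11] [11,15] [19,20] [18,21] [20,23] [24,28]
{[0,2]} hit by 2; {[5,7]} hit by 7; {[10,11],[11,15]} hit by 11; {[19,20],[18,21],[20,23]} hit by 20; {[24,28]} hit by 28.
Points: 2, 7, 11, 20, 28 (5 total).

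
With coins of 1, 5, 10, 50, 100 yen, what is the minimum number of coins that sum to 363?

363 − 3×100→63 − 1×50→13 − 1×10→3 − 3×1→0
Total coins = 3 + 1 + 1 + 3 = 8

8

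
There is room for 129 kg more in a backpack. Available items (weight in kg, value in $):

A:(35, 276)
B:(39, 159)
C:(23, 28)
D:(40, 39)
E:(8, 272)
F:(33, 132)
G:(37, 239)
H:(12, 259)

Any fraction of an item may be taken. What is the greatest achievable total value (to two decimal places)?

1196.85

Sort by value per unit weight and fill in that order.
Ratios (sorted): E 34.00, H 21.58, A 7.89, G 6.46, B 4.08, F 4.00, C 1.22, D 0.97
take E (8 @ 272); take H (12 @ 259); take A (35 @ 276); take G (37 @ 239); take 37/39 of B → 150.85. Capacity used 129/129.
Total value = 1196.85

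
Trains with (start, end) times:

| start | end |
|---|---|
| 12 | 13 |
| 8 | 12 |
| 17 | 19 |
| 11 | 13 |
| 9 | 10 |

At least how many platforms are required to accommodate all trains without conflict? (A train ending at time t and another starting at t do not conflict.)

2

The answer is the maximum number of intervals overlapping at any instant.
Events (time:±→running): 8:+→1 9:+→2 … peak 2.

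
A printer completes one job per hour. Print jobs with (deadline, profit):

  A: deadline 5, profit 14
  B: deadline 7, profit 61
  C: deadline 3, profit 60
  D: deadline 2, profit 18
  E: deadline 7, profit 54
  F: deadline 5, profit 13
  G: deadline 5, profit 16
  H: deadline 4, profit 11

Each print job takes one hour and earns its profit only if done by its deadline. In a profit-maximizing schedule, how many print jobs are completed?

By profit: B(d7,61), C(d3,60), E(d7,54), D(d2,18), G(d5,16), A(d5,14), F(d5,13), H(d4,11)
B→slot 7; C→slot 3; E→slot 6; D→slot 2; G→slot 5; A→slot 4; F→slot 1; H skipped.
7 of 8 scheduled.

7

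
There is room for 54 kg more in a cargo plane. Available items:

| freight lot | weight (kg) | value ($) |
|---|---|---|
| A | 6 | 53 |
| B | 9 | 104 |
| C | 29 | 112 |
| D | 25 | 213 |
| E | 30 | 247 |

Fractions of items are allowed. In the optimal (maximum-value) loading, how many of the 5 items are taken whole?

Greedy by value/weight ratio, highest first.
Ratios (sorted): B 11.56, A 8.83, D 8.52, E 8.23, C 3.86
take B (9 @ 104); take A (6 @ 53); take D (25 @ 213); take 14/30 of E → 115.27. Capacity used 54/54.
3 item(s) taken whole; one partial (take 14/30 of E).

3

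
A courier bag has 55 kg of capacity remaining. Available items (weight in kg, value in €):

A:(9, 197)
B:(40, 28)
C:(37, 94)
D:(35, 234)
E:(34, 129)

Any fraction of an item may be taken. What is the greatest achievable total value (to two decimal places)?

Greedy by value/weight ratio, highest first.
Order: A (197/9=21.89) > D (234/35=6.69) > E (129/34=3.79) > C (94/37=2.54) > B (28/40=0.70)
Fill: take A (9 @ 197) → take D (35 @ 234) → take 11/34 of E → 41.74; 55/55 used.
Total value = 472.74

472.74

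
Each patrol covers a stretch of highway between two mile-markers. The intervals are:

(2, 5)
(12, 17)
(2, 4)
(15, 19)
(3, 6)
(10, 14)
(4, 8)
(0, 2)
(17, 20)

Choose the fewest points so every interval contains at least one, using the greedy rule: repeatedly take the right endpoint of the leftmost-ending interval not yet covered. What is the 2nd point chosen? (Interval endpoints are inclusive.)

Process intervals by earliest right end; each time one isn't hit yet, stab at its right endpoint.
By right end: [0,2]  [2,4]  [2,5]  [3,6]  [4,8]  [10,14]  [12,17]  [15,19]  [17,20]
[0,2] uncovered → point at 2; [3,6] uncovered → point at 6; [10,14] uncovered → point at 14; [15,19] uncovered → point at 19.
Points: 2, 6, 14, 19 (4 total).

6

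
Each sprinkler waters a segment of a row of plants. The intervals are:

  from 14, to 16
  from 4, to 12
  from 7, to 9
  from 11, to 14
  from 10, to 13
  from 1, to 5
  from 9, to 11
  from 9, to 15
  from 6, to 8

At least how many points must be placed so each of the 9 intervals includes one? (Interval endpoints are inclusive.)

Sort by right endpoint; whenever an interval is uncovered, place a point at its right end.
By right end: [1,5]  [6,8]  [7,9]  [9,11]  [4,12]  [10,13]  [11,14]  [9,15]  [14,16]
[1,5] uncovered → point at 5; [6,8] uncovered → point at 8; [9,11] uncovered → point at 11; [14,16] uncovered → point at 16.
Points: 5, 8, 11, 16 (4 total).

4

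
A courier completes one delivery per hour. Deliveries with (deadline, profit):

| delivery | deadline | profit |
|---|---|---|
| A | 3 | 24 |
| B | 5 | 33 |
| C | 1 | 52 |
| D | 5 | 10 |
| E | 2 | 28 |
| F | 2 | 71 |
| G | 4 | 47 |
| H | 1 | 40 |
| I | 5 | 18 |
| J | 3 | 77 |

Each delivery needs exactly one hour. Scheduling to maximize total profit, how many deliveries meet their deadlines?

5

Take jobs in profit order; each goes to the latest open slot no later than its deadline.
By profit: J(d3,77), F(d2,71), C(d1,52), G(d4,47), H(d1,40), B(d5,33), E(d2,28), A(d3,24), I(d5,18), D(d5,10)
J→slot 3; F→slot 2; C→slot 1; G→slot 4; H skipped; B→slot 5; E skipped; A skipped; I skipped; D skipped.
5 of 10 scheduled.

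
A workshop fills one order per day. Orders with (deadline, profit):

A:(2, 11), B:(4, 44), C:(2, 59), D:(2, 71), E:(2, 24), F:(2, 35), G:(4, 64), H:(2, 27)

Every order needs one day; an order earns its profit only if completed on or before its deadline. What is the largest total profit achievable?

By profit: D(d2,71), G(d4,64), C(d2,59), B(d4,44), F(d2,35), H(d2,27), E(d2,24), A(d2,11)
D→slot 2; G→slot 4; C→slot 1; B→slot 3; F skipped; H skipped; E skipped; A skipped.
Profit = 59 + 71 + 44 + 64 = 238

238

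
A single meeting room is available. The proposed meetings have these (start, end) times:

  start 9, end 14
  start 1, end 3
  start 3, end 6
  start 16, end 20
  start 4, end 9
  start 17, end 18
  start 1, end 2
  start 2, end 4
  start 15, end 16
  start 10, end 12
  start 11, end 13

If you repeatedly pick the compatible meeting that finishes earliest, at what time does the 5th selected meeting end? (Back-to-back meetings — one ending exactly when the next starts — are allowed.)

Sorted by end: (1,2)  (1,3)  (2,4)  (3,6)  (4,9)  (10,12)  (11,13)  (9,14)  (15,16)  (17,18)  (16,20)
take (1,2); skip (1,3); take (2,4); take (4,9); take (10,12); take (15,16); take (17,18); skip (16,20).
Selected: (1,2) (2,4) (4,9) (10,12) (15,16) (17,18)

16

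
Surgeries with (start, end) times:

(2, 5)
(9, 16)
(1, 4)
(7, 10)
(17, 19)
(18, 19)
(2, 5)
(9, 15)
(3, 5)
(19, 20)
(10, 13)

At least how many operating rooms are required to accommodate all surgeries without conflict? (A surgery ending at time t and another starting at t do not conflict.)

4

starts: [1, 2, 2, 3, 7, 9, 9, 10, 17, 18, 19]
ends:   [4, 5, 5, 5, 10, 13, 15, 16, 19, 19, 20]
s1→1 s2→2 s2→3 s3→4  — peak 4.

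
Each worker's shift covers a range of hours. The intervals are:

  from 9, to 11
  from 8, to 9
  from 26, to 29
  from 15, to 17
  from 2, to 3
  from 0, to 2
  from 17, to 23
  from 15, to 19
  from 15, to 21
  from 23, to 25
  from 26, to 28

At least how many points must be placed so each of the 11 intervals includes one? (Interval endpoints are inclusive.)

5

By right end: [0,2]  [2,3]  [8,9]  [9,11]  [15,17]  [15,19]  [15,21]  [17,23]  [23,25]  [26,28]  [26,29]
[0,2] uncovered → point at 2; [8,9] uncovered → point at 9; [15,17] uncovered → point at 17; [23,25] uncovered → point at 25; [26,28] uncovered → point at 28.
Points: 2, 9, 17, 25, 28 (5 total).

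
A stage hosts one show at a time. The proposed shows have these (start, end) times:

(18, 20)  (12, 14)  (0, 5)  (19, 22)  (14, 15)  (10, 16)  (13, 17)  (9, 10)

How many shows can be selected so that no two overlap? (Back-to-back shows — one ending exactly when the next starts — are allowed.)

Sorted by end: (0,5)  (9,10)  (12,14)  (14,15)  (10,16)  (13,17)  (18,20)  (19,22)
take (0,5); take (9,10); take (12,14); take (14,15); take (18,20); skip (19,22).
Selected 5 shows.

5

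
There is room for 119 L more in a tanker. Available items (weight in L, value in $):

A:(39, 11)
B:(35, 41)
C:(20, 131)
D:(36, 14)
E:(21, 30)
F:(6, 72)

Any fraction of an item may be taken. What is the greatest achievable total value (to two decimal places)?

Ratios (sorted): F 12.00, C 6.55, E 1.43, B 1.17, D 0.39, A 0.28
take F (6 @ 72); take C (20 @ 131); take E (21 @ 30); take B (35 @ 41); take D (36 @ 14); take 1/39 of A → 0.28. Capacity used 119/119.
Total value = 288.28

288.28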